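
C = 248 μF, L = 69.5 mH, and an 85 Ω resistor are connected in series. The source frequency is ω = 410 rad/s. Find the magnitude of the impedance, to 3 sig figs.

X_L = ωL = 28.5 Ω
X_C = 1/(ωC) = 9.83 Ω
Net reactance X = X_L − X_C = 18.7 Ω
Z = 85.0 + j18.7 Ω
|Z| = √(85.0² + 18.7²) = 87.0 Ω

87.0 Ω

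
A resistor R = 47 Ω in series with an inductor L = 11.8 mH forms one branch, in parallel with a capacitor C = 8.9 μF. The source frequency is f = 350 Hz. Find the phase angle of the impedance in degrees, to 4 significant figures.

-32.95°

ω = 2πf = 2199 rad/s
X_L = ωL = 25.95 Ω
X_C = 1/(ωC) = 51.09 Ω
Branch 1 (R+jX_L): Z₁ = 47.00 + j25.95 Ω, |Z₁| = 53.69 Ω
Branch 2 (−jX_C): Z₂ = −j51.09 Ω
Parallel: Z = Z₁Z₂/(Z₁+Z₂), |Z| = 51.46 Ω, ∠Z = -32.95°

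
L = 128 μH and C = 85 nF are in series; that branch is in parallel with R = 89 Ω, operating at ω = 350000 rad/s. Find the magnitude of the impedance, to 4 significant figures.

11.10 Ω

X_L = ωL = 44.80 Ω
X_C = 1/(ωC) = 33.61 Ω
Branch 1: Z₁ = R = 89.00 Ω
Branch 2 (series LC): Z₂ = j(X_L − X_C) = j11.19 Ω
Parallel: Z = Z₁Z₂/(Z₁+Z₂), |Z| = 11.10 Ω, ∠Z = 82.84°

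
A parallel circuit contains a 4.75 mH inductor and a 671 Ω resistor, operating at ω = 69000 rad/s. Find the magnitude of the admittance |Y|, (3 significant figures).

3.40 mS

X_L = ωL = 328 Ω
Parallel: admittances add. Y = 1/R + 1/(jωL)
Y = (0.00149 − j0.00305) S
|Y| = 0.00340 S → |Z| = 1/|Y| = 294 Ω, ∠Z = −∠Y = 64.0°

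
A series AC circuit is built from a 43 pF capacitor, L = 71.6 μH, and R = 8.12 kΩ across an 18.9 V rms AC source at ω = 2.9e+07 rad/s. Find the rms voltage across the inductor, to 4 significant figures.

4.775 V

X_L = ωL = 2076 Ω
X_C = 1/(ωC) = 801.9 Ω
Net reactance X = X_L − X_C = 1274 Ω
Z = 8120 + j1274 Ω
|Z| = √(8120² + 1274²) = 8219 Ω
I = V/|Z| = 2.299 mA
V_L = I·|Z_L| = 0.002299 × 2076 = 4.775 V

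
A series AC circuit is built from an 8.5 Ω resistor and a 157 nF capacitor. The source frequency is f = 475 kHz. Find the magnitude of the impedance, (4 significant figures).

ω = 2πf = 2.985e+06 rad/s
X_C = 1/(ωC) = 2.134 Ω
Z = 8.500 − j2.134 Ω
|Z| = √(8.500² + 2.134²) = 8.764 Ω

8.764 Ω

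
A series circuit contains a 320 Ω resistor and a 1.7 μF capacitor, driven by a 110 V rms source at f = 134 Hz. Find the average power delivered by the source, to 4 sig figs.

ω = 2πf = 841.9 rad/s
X_C = 1/(ωC) = 698.7 Ω
Z = 320.0 − j698.7 Ω
|Z| = √(320.0² + 698.7²) = 768.5 Ω
∠Z = arctan(-698.7/320.0) = -65.39°
I = V/|Z| = 143.1 mA
P = VI cos φ = 110 × 0.1431 × cos(-65.39°) = 6.557 W

6.557 W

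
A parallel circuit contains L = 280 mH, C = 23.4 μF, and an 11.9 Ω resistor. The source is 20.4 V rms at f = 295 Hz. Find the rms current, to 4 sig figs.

1.911 A

ω = 2πf = 1854 rad/s
X_L = ωL = 519.0 Ω
X_C = 1/(ωC) = 23.06 Ω
Parallel: admittances add. Y = 1/R + 1/(jωL) + jωC
Y = (0.08403 + j0.04145) S
|Y| = 0.09370 S → |Z| = 1/|Y| = 10.67 Ω, ∠Z = −∠Y = -26.25°
I = V/|Z| = 20.4/10.67 = 1.911 A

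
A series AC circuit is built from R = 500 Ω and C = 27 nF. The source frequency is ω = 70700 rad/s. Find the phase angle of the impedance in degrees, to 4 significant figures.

-46.34°

X_C = 1/(ωC) = 523.9 Ω
Z = 500.0 − j523.9 Ω
|Z| = √(500.0² + 523.9²) = 724.2 Ω
∠Z = arctan(-523.9/500.0) = -46.34°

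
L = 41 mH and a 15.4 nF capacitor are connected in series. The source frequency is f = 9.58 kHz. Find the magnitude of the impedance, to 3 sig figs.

ω = 2πf = 60190 rad/s
X_L = ωL = 2470 Ω
X_C = 1/(ωC) = 1080 Ω
Net reactance X = X_L − X_C = 1390 Ω
Z = j1390 Ω
|Z| = √(0² + 1390²) = 1390 Ω

1390 Ω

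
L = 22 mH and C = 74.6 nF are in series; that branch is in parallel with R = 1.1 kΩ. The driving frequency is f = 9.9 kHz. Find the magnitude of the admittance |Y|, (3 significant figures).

1.26 mS

ω = 2πf = 62200 rad/s
X_L = ωL = 1370 Ω
X_C = 1/(ωC) = 215 Ω
Branch 1: Z₁ = R = 1100 Ω
Branch 2 (series LC): Z₂ = j(X_L − X_C) = j1150 Ω
Parallel: Z = Z₁Z₂/(Z₁+Z₂), |Z| = 796 Ω, ∠Z = 43.7°
|Y| = 1/|Z| = 1.26 mS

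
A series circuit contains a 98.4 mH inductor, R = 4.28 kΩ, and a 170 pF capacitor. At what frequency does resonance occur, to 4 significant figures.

ω₀ = 1/√(LC) = 1/√(0.0984 × 1.7e-10) = 244500 rad/s
f₀ = ω₀/(2π) = 38.91 kHz

38.91 kHz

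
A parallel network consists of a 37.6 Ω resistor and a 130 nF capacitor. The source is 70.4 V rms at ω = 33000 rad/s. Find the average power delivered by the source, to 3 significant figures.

132 W

X_C = 1/(ωC) = 233 Ω
Parallel: admittances add. Y = 1/R + jωC
Y = (0.0266 + j0.00429) S
|Y| = 0.0269 S → |Z| = 1/|Y| = 37.1 Ω, ∠Z = −∠Y = -9.16°
I = V/|Z| = 1.90 A
P = VI cos φ = 70.4 × 1.90 × cos(-9.16°) = 132 W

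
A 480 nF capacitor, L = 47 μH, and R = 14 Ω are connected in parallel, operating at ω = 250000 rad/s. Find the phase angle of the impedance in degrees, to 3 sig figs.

-26.0°

X_L = ωL = 11.8 Ω
X_C = 1/(ωC) = 8.33 Ω
Parallel: admittances add. Y = 1/R + 1/(jωL) + jωC
Y = (0.0714 + j0.0349) S
|Y| = 0.0795 S → |Z| = 1/|Y| = 12.6 Ω, ∠Z = −∠Y = -26.0°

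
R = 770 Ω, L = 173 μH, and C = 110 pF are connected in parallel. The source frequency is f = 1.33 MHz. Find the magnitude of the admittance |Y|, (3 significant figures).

1.32 mS

ω = 2πf = 8.357e+06 rad/s
X_L = ωL = 1450 Ω
X_C = 1/(ωC) = 1090 Ω
Parallel: admittances add. Y = 1/R + 1/(jωL) + jωC
Y = (0.00130 + j0.000228) S
|Y| = 0.00132 S → |Z| = 1/|Y| = 758 Ω, ∠Z = −∠Y = -9.94°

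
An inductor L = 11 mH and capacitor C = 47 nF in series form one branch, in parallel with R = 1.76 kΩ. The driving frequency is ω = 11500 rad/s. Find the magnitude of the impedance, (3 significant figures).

X_L = ωL = 126 Ω
X_C = 1/(ωC) = 1850 Ω
Branch 1: Z₁ = R = 1760 Ω
Branch 2 (series LC): Z₂ = j(X_L − X_C) = −j1720 Ω
Parallel: Z = Z₁Z₂/(Z₁+Z₂), |Z| = 1230 Ω, ∠Z = -45.6°

1230 Ω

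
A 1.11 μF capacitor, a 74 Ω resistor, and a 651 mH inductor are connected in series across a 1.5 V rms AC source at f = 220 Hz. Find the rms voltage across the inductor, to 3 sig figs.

5.21 V

ω = 2πf = 1382 rad/s
X_L = ωL = 900 Ω
X_C = 1/(ωC) = 652 Ω
Net reactance X = X_L − X_C = 248 Ω
Z = 74.0 + j248 Ω
|Z| = √(74.0² + 248²) = 259 Ω
I = V/|Z| = 5.79 mA
V_L = I·|Z_L| = 0.00579 × 900 = 5.21 V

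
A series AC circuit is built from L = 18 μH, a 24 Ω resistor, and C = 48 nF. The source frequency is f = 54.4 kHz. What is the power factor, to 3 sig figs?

ω = 2πf = 341800 rad/s
X_L = ωL = 6.15 Ω
X_C = 1/(ωC) = 61.0 Ω
Net reactance X = X_L − X_C = -54.8 Ω
Z = 24.0 − j54.8 Ω
|Z| = √(24.0² + 54.8²) = 59.8 Ω
∠Z = arctan(-54.8/24.0) = -66.3°
cos φ = cos(-66.3°) = 0.401

0.401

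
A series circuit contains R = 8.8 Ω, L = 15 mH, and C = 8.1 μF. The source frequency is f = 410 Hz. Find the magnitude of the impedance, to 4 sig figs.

12.79 Ω

ω = 2πf = 2576 rad/s
X_L = ωL = 38.64 Ω
X_C = 1/(ωC) = 47.92 Ω
Net reactance X = X_L − X_C = -9.282 Ω
Z = 8.800 − j9.282 Ω
|Z| = √(8.800² + 9.282²) = 12.79 Ω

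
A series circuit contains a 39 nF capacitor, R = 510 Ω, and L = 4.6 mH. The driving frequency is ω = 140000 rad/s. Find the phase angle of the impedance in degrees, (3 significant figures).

42.1°

X_L = ωL = 644 Ω
X_C = 1/(ωC) = 183 Ω
Net reactance X = X_L − X_C = 461 Ω
Z = 510 + j461 Ω
|Z| = √(510² + 461²) = 687 Ω
∠Z = arctan(461/510) = 42.1°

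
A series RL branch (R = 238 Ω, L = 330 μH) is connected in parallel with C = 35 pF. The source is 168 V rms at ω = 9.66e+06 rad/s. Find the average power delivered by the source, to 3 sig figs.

657 mW

X_L = ωL = 3190 Ω
X_C = 1/(ωC) = 2960 Ω
Branch 1 (R+jX_L): Z₁ = 238 + j3190 Ω, |Z₁| = 3200 Ω
Branch 2 (−jX_C): Z₂ = −j2960 Ω
Parallel: Z = Z₁Z₂/(Z₁+Z₂), |Z| = 28600 Ω, ∠Z = -48.3°
I = V/|Z| = 5.88 mA
P = VI cos φ = 168 × 0.00588 × cos(-48.3°) = 657 mW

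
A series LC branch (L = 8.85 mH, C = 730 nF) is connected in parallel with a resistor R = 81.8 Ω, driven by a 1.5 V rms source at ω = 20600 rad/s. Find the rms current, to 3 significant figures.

X_L = ωL = 182 Ω
X_C = 1/(ωC) = 66.5 Ω
Branch 1: Z₁ = R = 81.8 Ω
Branch 2 (series LC): Z₂ = j(X_L − X_C) = j116 Ω
Parallel: Z = Z₁Z₂/(Z₁+Z₂), |Z| = 66.8 Ω, ∠Z = 35.2°
I = V/|Z| = 1.5/66.8 = 22.5 mA

22.5 mA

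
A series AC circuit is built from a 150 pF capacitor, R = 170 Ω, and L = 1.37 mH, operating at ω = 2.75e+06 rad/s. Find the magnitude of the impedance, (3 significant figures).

X_L = ωL = 3770 Ω
X_C = 1/(ωC) = 2420 Ω
Net reactance X = X_L − X_C = 1340 Ω
Z = 170 + j1340 Ω
|Z| = √(170² + 1340²) = 1350 Ω

1350 Ω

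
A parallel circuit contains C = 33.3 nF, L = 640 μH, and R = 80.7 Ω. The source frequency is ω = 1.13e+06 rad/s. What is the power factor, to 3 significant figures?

X_L = ωL = 723 Ω
X_C = 1/(ωC) = 26.6 Ω
Parallel: admittances add. Y = 1/R + 1/(jωL) + jωC
Y = (0.0124 + j0.0362) S
|Y| = 0.0383 S → |Z| = 1/|Y| = 26.1 Ω, ∠Z = −∠Y = -71.1°
cos φ = cos(-71.1°) = 0.323

0.323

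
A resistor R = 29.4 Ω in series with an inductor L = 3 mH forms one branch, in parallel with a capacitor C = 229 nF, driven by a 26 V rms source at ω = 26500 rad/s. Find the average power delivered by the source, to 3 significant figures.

X_L = ωL = 79.5 Ω
X_C = 1/(ωC) = 165 Ω
Branch 1 (R+jX_L): Z₁ = 29.4 + j79.5 Ω, |Z₁| = 84.8 Ω
Branch 2 (−jX_C): Z₂ = −j165 Ω
Parallel: Z = Z₁Z₂/(Z₁+Z₂), |Z| = 155 Ω, ∠Z = 50.7°
I = V/|Z| = 168 mA
P = VI cos φ = 26 × 0.168 × cos(50.7°) = 2.77 W

2.77 W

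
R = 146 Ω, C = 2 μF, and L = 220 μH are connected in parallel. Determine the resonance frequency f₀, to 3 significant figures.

7.59 kHz

ω₀ = 1/√(LC) = 1/√(0.00022 × 2e-06) = 47670 rad/s
f₀ = ω₀/(2π) = 7.59 kHz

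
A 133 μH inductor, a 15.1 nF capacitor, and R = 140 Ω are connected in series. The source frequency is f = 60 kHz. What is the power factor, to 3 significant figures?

0.745

ω = 2πf = 377000 rad/s
X_L = ωL = 50.1 Ω
X_C = 1/(ωC) = 176 Ω
Net reactance X = X_L − X_C = -126 Ω
Z = 140 − j126 Ω
|Z| = √(140² + 126²) = 188 Ω
∠Z = arctan(-126/140) = -41.9°
cos φ = cos(-41.9°) = 0.745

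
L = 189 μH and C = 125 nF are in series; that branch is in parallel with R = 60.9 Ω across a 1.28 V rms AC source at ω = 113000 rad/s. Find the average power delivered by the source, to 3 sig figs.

X_L = ωL = 21.4 Ω
X_C = 1/(ωC) = 70.8 Ω
Branch 1: Z₁ = R = 60.9 Ω
Branch 2 (series LC): Z₂ = j(X_L − X_C) = −j49.4 Ω
Parallel: Z = Z₁Z₂/(Z₁+Z₂), |Z| = 38.4 Ω, ∠Z = -50.9°
I = V/|Z| = 33.3 mA
P = VI cos φ = 1.28 × 0.0333 × cos(-50.9°) = 26.9 mW

26.9 mW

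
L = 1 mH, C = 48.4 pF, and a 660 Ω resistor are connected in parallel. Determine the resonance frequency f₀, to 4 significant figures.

723.4 kHz

ω₀ = 1/√(LC) = 1/√(0.001 × 4.84e-11) = 4.545e+06 rad/s
f₀ = ω₀/(2π) = 723.4 kHz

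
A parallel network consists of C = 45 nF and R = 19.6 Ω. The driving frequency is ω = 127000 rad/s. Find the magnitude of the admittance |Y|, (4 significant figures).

X_C = 1/(ωC) = 175.0 Ω
Parallel: admittances add. Y = 1/R + jωC
Y = (0.05102 + j0.005715) S
|Y| = 0.05134 S → |Z| = 1/|Y| = 19.48 Ω, ∠Z = −∠Y = -6.391°

51.34 mS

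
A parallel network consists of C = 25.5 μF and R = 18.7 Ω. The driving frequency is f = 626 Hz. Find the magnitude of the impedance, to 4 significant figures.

8.798 Ω

ω = 2πf = 3933 rad/s
X_C = 1/(ωC) = 9.970 Ω
Parallel: admittances add. Y = 1/R + jωC
Y = (0.05348 + j0.1003) S
|Y| = 0.1137 S → |Z| = 1/|Y| = 8.798 Ω, ∠Z = −∠Y = -61.93°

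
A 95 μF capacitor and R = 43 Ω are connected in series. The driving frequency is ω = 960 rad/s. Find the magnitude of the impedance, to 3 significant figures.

44.4 Ω

X_C = 1/(ωC) = 11.0 Ω
Z = 43.0 − j11.0 Ω
|Z| = √(43.0² + 11.0²) = 44.4 Ω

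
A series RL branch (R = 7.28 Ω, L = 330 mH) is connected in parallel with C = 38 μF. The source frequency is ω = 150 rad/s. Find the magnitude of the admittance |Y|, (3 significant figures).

14.4 mS

X_L = ωL = 49.5 Ω
X_C = 1/(ωC) = 175 Ω
Branch 1 (R+jX_L): Z₁ = 7.28 + j49.5 Ω, |Z₁| = 50.0 Ω
Branch 2 (−jX_C): Z₂ = −j175 Ω
Parallel: Z = Z₁Z₂/(Z₁+Z₂), |Z| = 69.6 Ω, ∠Z = 78.3°
|Y| = 1/|Z| = 14.4 mS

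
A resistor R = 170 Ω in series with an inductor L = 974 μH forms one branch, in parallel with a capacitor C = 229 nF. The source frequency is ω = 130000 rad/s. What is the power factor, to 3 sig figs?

X_L = ωL = 127 Ω
X_C = 1/(ωC) = 33.6 Ω
Branch 1 (R+jX_L): Z₁ = 170 + j127 Ω, |Z₁| = 212 Ω
Branch 2 (−jX_C): Z₂ = −j33.6 Ω
Parallel: Z = Z₁Z₂/(Z₁+Z₂), |Z| = 36.7 Ω, ∠Z = -82.0°
cos φ = cos(-82.0°) = 0.139

0.139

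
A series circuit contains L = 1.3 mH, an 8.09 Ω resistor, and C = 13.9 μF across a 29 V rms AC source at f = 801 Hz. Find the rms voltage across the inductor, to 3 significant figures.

16.9 V

ω = 2πf = 5033 rad/s
X_L = ωL = 6.54 Ω
X_C = 1/(ωC) = 14.3 Ω
Net reactance X = X_L − X_C = -7.75 Ω
Z = 8.09 − j7.75 Ω
|Z| = √(8.09² + 7.75²) = 11.2 Ω
I = V/|Z| = 2.59 A
V_L = I·|Z_L| = 2.59 × 6.54 = 16.9 V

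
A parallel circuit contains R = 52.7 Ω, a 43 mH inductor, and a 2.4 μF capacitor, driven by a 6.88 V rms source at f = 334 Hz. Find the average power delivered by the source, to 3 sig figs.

898 mW

ω = 2πf = 2099 rad/s
X_L = ωL = 90.2 Ω
X_C = 1/(ωC) = 199 Ω
Parallel: admittances add. Y = 1/R + 1/(jωL) + jωC
Y = (0.0190 − j0.00605) S
|Y| = 0.0199 S → |Z| = 1/|Y| = 50.2 Ω, ∠Z = −∠Y = 17.7°
I = V/|Z| = 137 mA
P = VI cos φ = 6.88 × 0.137 × cos(17.7°) = 898 mW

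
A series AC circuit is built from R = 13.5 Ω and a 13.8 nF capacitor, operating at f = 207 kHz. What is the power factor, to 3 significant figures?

ω = 2πf = 1.301e+06 rad/s
X_C = 1/(ωC) = 55.7 Ω
Z = 13.5 − j55.7 Ω
|Z| = √(13.5² + 55.7²) = 57.3 Ω
∠Z = arctan(-55.7/13.5) = -76.4°
cos φ = cos(-76.4°) = 0.235

0.235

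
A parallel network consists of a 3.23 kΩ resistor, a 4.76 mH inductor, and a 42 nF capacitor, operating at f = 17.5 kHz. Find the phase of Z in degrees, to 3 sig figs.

ω = 2πf = 110000 rad/s
X_L = ωL = 523 Ω
X_C = 1/(ωC) = 217 Ω
Parallel: admittances add. Y = 1/R + 1/(jωL) + jωC
Y = (0.000310 + j0.00271) S
|Y| = 0.00273 S → |Z| = 1/|Y| = 367 Ω, ∠Z = −∠Y = -83.5°

-83.5°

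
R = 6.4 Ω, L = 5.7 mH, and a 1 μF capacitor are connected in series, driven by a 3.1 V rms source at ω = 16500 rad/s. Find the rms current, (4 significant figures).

91.04 mA

X_L = ωL = 94.05 Ω
X_C = 1/(ωC) = 60.61 Ω
Net reactance X = X_L − X_C = 33.44 Ω
Z = 6.400 + j33.44 Ω
|Z| = √(6.400² + 33.44²) = 34.05 Ω
I = V/|Z| = 3.1/34.05 = 91.04 mA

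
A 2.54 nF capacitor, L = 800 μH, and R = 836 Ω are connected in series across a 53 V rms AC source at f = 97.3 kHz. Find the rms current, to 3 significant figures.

62.3 mA

ω = 2πf = 611400 rad/s
X_L = ωL = 489 Ω
X_C = 1/(ωC) = 644 Ω
Net reactance X = X_L − X_C = -155 Ω
Z = 836 − j155 Ω
|Z| = √(836² + 155²) = 850 Ω
I = V/|Z| = 53/850 = 62.3 mA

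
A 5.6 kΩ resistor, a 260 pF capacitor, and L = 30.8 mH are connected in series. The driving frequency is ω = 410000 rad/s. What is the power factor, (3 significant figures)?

0.865

X_L = ωL = 12600 Ω
X_C = 1/(ωC) = 9380 Ω
Net reactance X = X_L − X_C = 3250 Ω
Z = 5600 + j3250 Ω
|Z| = √(5600² + 3250²) = 6470 Ω
∠Z = arctan(3250/5600) = 30.1°
cos φ = cos(30.1°) = 0.865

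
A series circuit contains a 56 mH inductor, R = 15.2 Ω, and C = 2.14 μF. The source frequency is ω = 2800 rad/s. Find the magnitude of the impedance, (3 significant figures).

18.2 Ω

X_L = ωL = 157 Ω
X_C = 1/(ωC) = 167 Ω
Net reactance X = X_L − X_C = -10.1 Ω
Z = 15.2 − j10.1 Ω
|Z| = √(15.2² + 10.1²) = 18.2 Ω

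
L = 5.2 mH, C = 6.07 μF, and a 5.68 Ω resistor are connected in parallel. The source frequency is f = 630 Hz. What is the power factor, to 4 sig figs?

ω = 2πf = 3958 rad/s
X_L = ωL = 20.58 Ω
X_C = 1/(ωC) = 41.62 Ω
Parallel: admittances add. Y = 1/R + 1/(jωL) + jωC
Y = (0.1761 − j0.02455) S
|Y| = 0.1778 S → |Z| = 1/|Y| = 5.626 Ω, ∠Z = −∠Y = 7.940°
cos φ = cos(7.940°) = 0.9904

0.9904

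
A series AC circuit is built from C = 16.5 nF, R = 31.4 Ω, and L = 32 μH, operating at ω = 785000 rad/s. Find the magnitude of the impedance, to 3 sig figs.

X_L = ωL = 25.1 Ω
X_C = 1/(ωC) = 77.2 Ω
Net reactance X = X_L − X_C = -52.1 Ω
Z = 31.4 − j52.1 Ω
|Z| = √(31.4² + 52.1²) = 60.8 Ω

60.8 Ω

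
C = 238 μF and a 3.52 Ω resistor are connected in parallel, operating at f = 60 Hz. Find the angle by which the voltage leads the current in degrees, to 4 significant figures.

-17.53°

ω = 2πf = 377.0 rad/s
X_C = 1/(ωC) = 11.15 Ω
Parallel: admittances add. Y = 1/R + jωC
Y = (0.2841 + j0.08972) S
|Y| = 0.2979 S → |Z| = 1/|Y| = 3.357 Ω, ∠Z = −∠Y = -17.53°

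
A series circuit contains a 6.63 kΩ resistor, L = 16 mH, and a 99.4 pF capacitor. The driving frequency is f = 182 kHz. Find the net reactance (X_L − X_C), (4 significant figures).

9499 Ω

ω = 2πf = 1.144e+06 rad/s
X_L = ωL = 18300 Ω
X_C = 1/(ωC) = 8798 Ω
X = 18300 − 8798 = 9499 Ω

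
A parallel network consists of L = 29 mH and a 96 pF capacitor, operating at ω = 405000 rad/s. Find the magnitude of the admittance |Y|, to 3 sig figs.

46.3 μS

X_L = ωL = 11700 Ω
X_C = 1/(ωC) = 25700 Ω
Parallel: admittances add. Y = 1/(jωL) + jωC
Y = (0 − j4.63e-05) S
|Y| = 4.63e-05 S → |Z| = 1/|Y| = 21600 Ω, ∠Z = −∠Y = 90.0°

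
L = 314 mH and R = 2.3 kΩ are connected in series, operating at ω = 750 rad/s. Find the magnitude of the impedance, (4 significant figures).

2312 Ω

X_L = ωL = 235.5 Ω
Z = 2300 + j235.5 Ω
|Z| = √(2300² + 235.5²) = 2312 Ω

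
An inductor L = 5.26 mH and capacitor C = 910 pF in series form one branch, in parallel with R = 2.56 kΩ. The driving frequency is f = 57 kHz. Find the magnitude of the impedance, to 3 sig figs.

1080 Ω

ω = 2πf = 358100 rad/s
X_L = ωL = 1880 Ω
X_C = 1/(ωC) = 3070 Ω
Branch 1: Z₁ = R = 2560 Ω
Branch 2 (series LC): Z₂ = j(X_L − X_C) = −j1180 Ω
Parallel: Z = Z₁Z₂/(Z₁+Z₂), |Z| = 1080 Ω, ∠Z = -65.2°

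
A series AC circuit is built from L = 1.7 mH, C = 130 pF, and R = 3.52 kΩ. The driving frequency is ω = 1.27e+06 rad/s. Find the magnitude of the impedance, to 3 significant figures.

5250 Ω

X_L = ωL = 2160 Ω
X_C = 1/(ωC) = 6060 Ω
Net reactance X = X_L − X_C = -3900 Ω
Z = 3520 − j3900 Ω
|Z| = √(3520² + 3900²) = 5250 Ω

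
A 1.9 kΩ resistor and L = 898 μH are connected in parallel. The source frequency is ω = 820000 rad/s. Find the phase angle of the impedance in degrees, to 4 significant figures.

X_L = ωL = 736.4 Ω
Parallel: admittances add. Y = 1/R + 1/(jωL)
Y = (0.0005263 − j0.001358) S
|Y| = 0.001456 S → |Z| = 1/|Y| = 686.6 Ω, ∠Z = −∠Y = 68.82°

68.82°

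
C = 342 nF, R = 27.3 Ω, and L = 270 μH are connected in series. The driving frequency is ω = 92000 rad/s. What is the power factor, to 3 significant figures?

0.969

X_L = ωL = 24.8 Ω
X_C = 1/(ωC) = 31.8 Ω
Net reactance X = X_L − X_C = -6.94 Ω
Z = 27.3 − j6.94 Ω
|Z| = √(27.3² + 6.94²) = 28.2 Ω
∠Z = arctan(-6.94/27.3) = -14.3°
cos φ = cos(-14.3°) = 0.969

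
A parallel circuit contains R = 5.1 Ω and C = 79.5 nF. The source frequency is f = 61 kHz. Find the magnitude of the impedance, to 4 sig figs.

ω = 2πf = 383300 rad/s
X_C = 1/(ωC) = 32.82 Ω
Parallel: admittances add. Y = 1/R + jωC
Y = (0.1961 + j0.03047) S
|Y| = 0.1984 S → |Z| = 1/|Y| = 5.040 Ω, ∠Z = −∠Y = -8.833°

5.040 Ω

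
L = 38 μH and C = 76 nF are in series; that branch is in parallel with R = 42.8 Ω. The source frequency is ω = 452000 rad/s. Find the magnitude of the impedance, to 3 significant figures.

11.5 Ω

X_L = ωL = 17.2 Ω
X_C = 1/(ωC) = 29.1 Ω
Branch 1: Z₁ = R = 42.8 Ω
Branch 2 (series LC): Z₂ = j(X_L − X_C) = −j11.9 Ω
Parallel: Z = Z₁Z₂/(Z₁+Z₂), |Z| = 11.5 Ω, ∠Z = -74.4°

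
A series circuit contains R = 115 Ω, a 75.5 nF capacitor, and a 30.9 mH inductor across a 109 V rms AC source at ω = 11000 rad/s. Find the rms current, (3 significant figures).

X_L = ωL = 340 Ω
X_C = 1/(ωC) = 1200 Ω
Net reactance X = X_L − X_C = -864 Ω
Z = 115 − j864 Ω
|Z| = √(115² + 864²) = 872 Ω
I = V/|Z| = 109/872 = 125 mA

125 mA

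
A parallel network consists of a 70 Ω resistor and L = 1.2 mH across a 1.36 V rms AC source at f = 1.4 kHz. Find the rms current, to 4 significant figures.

ω = 2πf = 8796 rad/s
X_L = ωL = 10.56 Ω
Parallel: admittances add. Y = 1/R + 1/(jωL)
Y = (0.01429 − j0.09474) S
|Y| = 0.09581 S → |Z| = 1/|Y| = 10.44 Ω, ∠Z = −∠Y = 81.42°
I = V/|Z| = 1.36/10.44 = 130.3 mA

130.3 mA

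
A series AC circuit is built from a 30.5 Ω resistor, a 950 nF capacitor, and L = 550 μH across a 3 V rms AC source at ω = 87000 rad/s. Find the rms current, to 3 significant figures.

63.8 mA

X_L = ωL = 47.9 Ω
X_C = 1/(ωC) = 12.1 Ω
Net reactance X = X_L − X_C = 35.8 Ω
Z = 30.5 + j35.8 Ω
|Z| = √(30.5² + 35.8²) = 47.0 Ω
I = V/|Z| = 3/47.0 = 63.8 mA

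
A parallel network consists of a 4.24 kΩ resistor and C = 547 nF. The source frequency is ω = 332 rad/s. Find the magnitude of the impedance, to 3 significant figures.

X_C = 1/(ωC) = 5510 Ω
Parallel: admittances add. Y = 1/R + jωC
Y = (0.000236 + j0.000182) S
|Y| = 0.000298 S → |Z| = 1/|Y| = 3360 Ω, ∠Z = −∠Y = -37.6°

3360 Ω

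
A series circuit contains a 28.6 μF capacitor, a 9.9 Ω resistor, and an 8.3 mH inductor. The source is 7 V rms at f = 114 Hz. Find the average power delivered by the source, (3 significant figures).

ω = 2πf = 716.3 rad/s
X_L = ωL = 5.95 Ω
X_C = 1/(ωC) = 48.8 Ω
Net reactance X = X_L − X_C = -42.9 Ω
Z = 9.90 − j42.9 Ω
|Z| = √(9.90² + 42.9²) = 44.0 Ω
∠Z = arctan(-42.9/9.90) = -77.0°
I = V/|Z| = 159 mA
P = VI cos φ = 7 × 0.159 × cos(-77.0°) = 251 mW

251 mW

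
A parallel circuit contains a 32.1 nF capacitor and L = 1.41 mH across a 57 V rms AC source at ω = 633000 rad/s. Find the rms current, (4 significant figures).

X_L = ωL = 892.5 Ω
X_C = 1/(ωC) = 49.21 Ω
Parallel: admittances add. Y = 1/(jωL) + jωC
Y = (0 + j0.01920) S
|Y| = 0.01920 S → |Z| = 1/|Y| = 52.09 Ω, ∠Z = −∠Y = -90.00°
I = V/|Z| = 57/52.09 = 1.094 A

1.094 A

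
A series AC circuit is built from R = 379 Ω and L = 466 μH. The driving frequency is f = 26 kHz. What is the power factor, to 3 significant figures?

0.980

ω = 2πf = 163400 rad/s
X_L = ωL = 76.1 Ω
Z = 379 + j76.1 Ω
|Z| = √(379² + 76.1²) = 387 Ω
∠Z = arctan(76.1/379) = 11.4°
cos φ = cos(11.4°) = 0.980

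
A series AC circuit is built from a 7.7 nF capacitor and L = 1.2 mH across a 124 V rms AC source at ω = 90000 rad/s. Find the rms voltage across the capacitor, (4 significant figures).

X_L = ωL = 108.0 Ω
X_C = 1/(ωC) = 1443 Ω
Net reactance X = X_L − X_C = -1335 Ω
Z = − j1335 Ω
|Z| = √(0² + 1335²) = 1335 Ω
I = V/|Z| = 92.88 mA
V_C = I·|Z_C| = 0.09288 × 1443 = 134.0 V

134.0 V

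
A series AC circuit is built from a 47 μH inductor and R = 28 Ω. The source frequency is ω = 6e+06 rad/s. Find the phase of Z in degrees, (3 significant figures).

84.3°

X_L = ωL = 282 Ω
Z = 28.0 + j282 Ω
|Z| = √(28.0² + 282²) = 283 Ω
∠Z = arctan(282/28.0) = 84.3°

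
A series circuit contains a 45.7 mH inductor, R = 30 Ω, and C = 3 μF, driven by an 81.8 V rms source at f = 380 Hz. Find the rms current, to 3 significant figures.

ω = 2πf = 2388 rad/s
X_L = ωL = 109 Ω
X_C = 1/(ωC) = 140 Ω
Net reactance X = X_L − X_C = -30.5 Ω
Z = 30.0 − j30.5 Ω
|Z| = √(30.0² + 30.5²) = 42.8 Ω
I = V/|Z| = 81.8/42.8 = 1.91 A

1.91 A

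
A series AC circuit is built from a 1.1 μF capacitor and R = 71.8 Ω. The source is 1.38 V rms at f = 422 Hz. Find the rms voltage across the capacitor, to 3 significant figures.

1.35 V

ω = 2πf = 2652 rad/s
X_C = 1/(ωC) = 343 Ω
Z = 71.8 − j343 Ω
|Z| = √(71.8² + 343²) = 350 Ω
I = V/|Z| = 3.94 mA
V_C = I·|Z_C| = 0.00394 × 343 = 1.35 V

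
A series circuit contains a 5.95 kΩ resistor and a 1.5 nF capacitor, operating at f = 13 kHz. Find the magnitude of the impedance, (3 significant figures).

10100 Ω

ω = 2πf = 81680 rad/s
X_C = 1/(ωC) = 8160 Ω
Z = 5950 − j8160 Ω
|Z| = √(5950² + 8160²) = 10100 Ω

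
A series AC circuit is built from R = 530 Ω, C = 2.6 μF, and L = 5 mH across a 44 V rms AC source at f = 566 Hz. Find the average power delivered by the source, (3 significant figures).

3.55 W

ω = 2πf = 3556 rad/s
X_L = ωL = 17.8 Ω
X_C = 1/(ωC) = 108 Ω
Net reactance X = X_L − X_C = -90.4 Ω
Z = 530 − j90.4 Ω
|Z| = √(530² + 90.4²) = 538 Ω
∠Z = arctan(-90.4/530) = -9.68°
I = V/|Z| = 81.8 mA
P = VI cos φ = 44 × 0.0818 × cos(-9.68°) = 3.55 W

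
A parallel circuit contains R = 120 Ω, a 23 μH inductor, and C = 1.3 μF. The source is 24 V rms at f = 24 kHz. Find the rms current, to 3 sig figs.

ω = 2πf = 150800 rad/s
X_L = ωL = 3.47 Ω
X_C = 1/(ωC) = 5.10 Ω
Parallel: admittances add. Y = 1/R + 1/(jωL) + jωC
Y = (0.00833 − j0.0923) S
|Y| = 0.0927 S → |Z| = 1/|Y| = 10.8 Ω, ∠Z = −∠Y = 84.8°
I = V/|Z| = 24/10.8 = 2.22 A

2.22 A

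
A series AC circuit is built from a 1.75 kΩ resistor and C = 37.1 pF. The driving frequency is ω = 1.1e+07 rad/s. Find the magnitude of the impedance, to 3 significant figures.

3010 Ω

X_C = 1/(ωC) = 2450 Ω
Z = 1750 − j2450 Ω
|Z| = √(1750² + 2450²) = 3010 Ω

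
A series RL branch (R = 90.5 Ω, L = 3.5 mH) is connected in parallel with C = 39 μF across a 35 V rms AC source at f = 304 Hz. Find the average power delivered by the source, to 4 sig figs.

ω = 2πf = 1910 rad/s
X_L = ωL = 6.685 Ω
X_C = 1/(ωC) = 13.42 Ω
Branch 1 (R+jX_L): Z₁ = 90.50 + j6.685 Ω, |Z₁| = 90.75 Ω
Branch 2 (−jX_C): Z₂ = −j13.42 Ω
Parallel: Z = Z₁Z₂/(Z₁+Z₂), |Z| = 13.42 Ω, ∠Z = -81.52°
I = V/|Z| = 2.607 A
P = VI cos φ = 35 × 2.607 × cos(-81.52°) = 13.46 W

13.46 W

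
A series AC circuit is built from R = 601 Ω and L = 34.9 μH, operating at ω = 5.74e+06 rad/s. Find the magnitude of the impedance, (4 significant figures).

X_L = ωL = 200.3 Ω
Z = 601.0 + j200.3 Ω
|Z| = √(601.0² + 200.3²) = 633.5 Ω

633.5 Ω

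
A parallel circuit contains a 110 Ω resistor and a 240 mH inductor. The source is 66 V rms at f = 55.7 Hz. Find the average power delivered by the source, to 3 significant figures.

39.6 W

ω = 2πf = 350.0 rad/s
X_L = ωL = 84.0 Ω
Parallel: admittances add. Y = 1/R + 1/(jωL)
Y = (0.00909 − j0.0119) S
|Y| = 0.0150 S → |Z| = 1/|Y| = 66.8 Ω, ∠Z = −∠Y = 52.6°
I = V/|Z| = 989 mA
P = VI cos φ = 66 × 0.989 × cos(52.6°) = 39.6 W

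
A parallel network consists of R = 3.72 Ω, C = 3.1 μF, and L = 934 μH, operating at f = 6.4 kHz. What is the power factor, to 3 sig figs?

0.939

ω = 2πf = 40210 rad/s
X_L = ωL = 37.6 Ω
X_C = 1/(ωC) = 8.02 Ω
Parallel: admittances add. Y = 1/R + 1/(jωL) + jωC
Y = (0.269 + j0.0980) S
|Y| = 0.286 S → |Z| = 1/|Y| = 3.49 Ω, ∠Z = −∠Y = -20.0°
cos φ = cos(-20.0°) = 0.939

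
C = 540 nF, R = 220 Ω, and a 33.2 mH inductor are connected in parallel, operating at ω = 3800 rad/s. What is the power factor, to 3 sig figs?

0.612

X_L = ωL = 126 Ω
X_C = 1/(ωC) = 487 Ω
Parallel: admittances add. Y = 1/R + 1/(jωL) + jωC
Y = (0.00455 − j0.00587) S
|Y| = 0.00743 S → |Z| = 1/|Y| = 135 Ω, ∠Z = −∠Y = 52.3°
cos φ = cos(52.3°) = 0.612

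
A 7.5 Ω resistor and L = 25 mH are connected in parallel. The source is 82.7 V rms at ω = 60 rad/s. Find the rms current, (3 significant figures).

56.2 A

X_L = ωL = 1.50 Ω
Parallel: admittances add. Y = 1/R + 1/(jωL)
Y = (0.133 − j0.667) S
|Y| = 0.680 S → |Z| = 1/|Y| = 1.47 Ω, ∠Z = −∠Y = 78.7°
I = V/|Z| = 82.7/1.47 = 56.2 A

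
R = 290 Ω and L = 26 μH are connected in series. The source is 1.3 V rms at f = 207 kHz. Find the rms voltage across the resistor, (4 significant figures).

1.291 V

ω = 2πf = 1.301e+06 rad/s
X_L = ωL = 33.82 Ω
Z = 290.0 + j33.82 Ω
|Z| = √(290.0² + 33.82²) = 292.0 Ω
I = V/|Z| = 4.453 mA
V_R = I·|Z_R| = 0.004453 × 290.0 = 1.291 V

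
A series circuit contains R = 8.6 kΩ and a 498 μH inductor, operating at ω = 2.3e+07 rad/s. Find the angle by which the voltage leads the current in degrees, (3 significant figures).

53.1°

X_L = ωL = 11500 Ω
Z = 8600 + j11500 Ω
|Z| = √(8600² + 11500²) = 14300 Ω
∠Z = arctan(11500/8600) = 53.1°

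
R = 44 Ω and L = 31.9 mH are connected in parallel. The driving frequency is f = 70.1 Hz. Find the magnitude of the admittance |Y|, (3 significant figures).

ω = 2πf = 440.5 rad/s
X_L = ωL = 14.1 Ω
Parallel: admittances add. Y = 1/R + 1/(jωL)
Y = (0.0227 − j0.0712) S
|Y| = 0.0747 S → |Z| = 1/|Y| = 13.4 Ω, ∠Z = −∠Y = 72.3°

74.7 mS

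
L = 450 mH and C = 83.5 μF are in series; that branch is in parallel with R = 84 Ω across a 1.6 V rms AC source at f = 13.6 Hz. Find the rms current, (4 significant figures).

24.71 mA

ω = 2πf = 85.45 rad/s
X_L = ωL = 38.45 Ω
X_C = 1/(ωC) = 140.2 Ω
Branch 1: Z₁ = R = 84.00 Ω
Branch 2 (series LC): Z₂ = j(X_L − X_C) = −j101.7 Ω
Parallel: Z = Z₁Z₂/(Z₁+Z₂), |Z| = 64.76 Ω, ∠Z = -39.56°
I = V/|Z| = 1.6/64.76 = 24.71 mA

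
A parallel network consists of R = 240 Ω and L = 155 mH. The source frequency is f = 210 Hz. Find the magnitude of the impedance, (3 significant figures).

ω = 2πf = 1319 rad/s
X_L = ωL = 205 Ω
Parallel: admittances add. Y = 1/R + 1/(jωL)
Y = (0.00417 − j0.00489) S
|Y| = 0.00642 S → |Z| = 1/|Y| = 156 Ω, ∠Z = −∠Y = 49.6°

156 Ω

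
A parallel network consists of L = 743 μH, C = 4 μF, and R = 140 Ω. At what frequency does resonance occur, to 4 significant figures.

ω₀ = 1/√(LC) = 1/√(0.000743 × 4e-06) = 18340 rad/s
f₀ = ω₀/(2π) = 2.919 kHz

2.919 kHz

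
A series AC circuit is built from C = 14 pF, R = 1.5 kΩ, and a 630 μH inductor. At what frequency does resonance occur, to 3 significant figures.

ω₀ = 1/√(LC) = 1/√(0.00063 × 1.4e-11) = 1.065e+07 rad/s
f₀ = ω₀/(2π) = 1.69 MHz

1.69 MHz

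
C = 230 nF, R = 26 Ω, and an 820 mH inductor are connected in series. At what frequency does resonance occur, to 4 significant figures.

366.5 Hz

ω₀ = 1/√(LC) = 1/√(0.82 × 2.3e-07) = 2303 rad/s
f₀ = ω₀/(2π) = 366.5 Hz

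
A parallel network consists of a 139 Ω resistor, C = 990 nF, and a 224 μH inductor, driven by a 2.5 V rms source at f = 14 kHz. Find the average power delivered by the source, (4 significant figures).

44.96 mW

ω = 2πf = 87960 rad/s
X_L = ωL = 19.70 Ω
X_C = 1/(ωC) = 11.48 Ω
Parallel: admittances add. Y = 1/R + 1/(jωL) + jωC
Y = (0.007194 + j0.03633) S
|Y| = 0.03704 S → |Z| = 1/|Y| = 27.00 Ω, ∠Z = −∠Y = -78.80°
I = V/|Z| = 92.60 mA
P = VI cos φ = 2.5 × 0.09260 × cos(-78.80°) = 44.96 mW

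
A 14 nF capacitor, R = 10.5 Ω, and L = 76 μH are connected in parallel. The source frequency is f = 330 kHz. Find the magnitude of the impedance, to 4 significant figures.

ω = 2πf = 2.073e+06 rad/s
X_L = ωL = 157.6 Ω
X_C = 1/(ωC) = 34.45 Ω
Parallel: admittances add. Y = 1/R + 1/(jωL) + jωC
Y = (0.09524 + j0.02268) S
|Y| = 0.09790 S → |Z| = 1/|Y| = 10.21 Ω, ∠Z = −∠Y = -13.40°

10.21 Ω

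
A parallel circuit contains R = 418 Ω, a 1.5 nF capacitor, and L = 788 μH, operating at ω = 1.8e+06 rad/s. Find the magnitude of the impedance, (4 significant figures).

X_L = ωL = 1418 Ω
X_C = 1/(ωC) = 370.4 Ω
Parallel: admittances add. Y = 1/R + 1/(jωL) + jωC
Y = (0.002392 + j0.001995) S
|Y| = 0.003115 S → |Z| = 1/|Y| = 321.0 Ω, ∠Z = −∠Y = -39.82°

321.0 Ω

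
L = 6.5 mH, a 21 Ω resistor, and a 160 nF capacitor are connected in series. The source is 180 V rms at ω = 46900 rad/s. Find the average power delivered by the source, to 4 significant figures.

22.77 W

X_L = ωL = 304.8 Ω
X_C = 1/(ωC) = 133.3 Ω
Net reactance X = X_L − X_C = 171.6 Ω
Z = 21.00 + j171.6 Ω
|Z| = √(21.00² + 171.6²) = 172.9 Ω
∠Z = arctan(171.6/21.00) = 83.02°
I = V/|Z| = 1.041 A
P = VI cos φ = 180 × 1.041 × cos(83.02°) = 22.77 W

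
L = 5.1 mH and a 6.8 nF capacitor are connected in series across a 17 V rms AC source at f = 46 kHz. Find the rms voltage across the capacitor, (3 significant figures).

ω = 2πf = 289000 rad/s
X_L = ωL = 1470 Ω
X_C = 1/(ωC) = 509 Ω
Net reactance X = X_L − X_C = 965 Ω
Z = j965 Ω
|Z| = √(0² + 965²) = 965 Ω
I = V/|Z| = 17.6 mA
V_C = I·|Z_C| = 0.0176 × 509 = 8.96 V

8.96 V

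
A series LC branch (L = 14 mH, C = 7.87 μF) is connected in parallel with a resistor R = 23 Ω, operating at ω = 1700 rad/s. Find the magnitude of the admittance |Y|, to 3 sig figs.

X_L = ωL = 23.8 Ω
X_C = 1/(ωC) = 74.7 Ω
Branch 1: Z₁ = R = 23.0 Ω
Branch 2 (series LC): Z₂ = j(X_L − X_C) = −j50.9 Ω
Parallel: Z = Z₁Z₂/(Z₁+Z₂), |Z| = 21.0 Ω, ∠Z = -24.3°
|Y| = 1/|Z| = 47.7 mS

47.7 mS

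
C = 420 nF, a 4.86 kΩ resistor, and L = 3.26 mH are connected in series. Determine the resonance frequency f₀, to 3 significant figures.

ω₀ = 1/√(LC) = 1/√(0.00326 × 4.2e-07) = 27030 rad/s
f₀ = ω₀/(2π) = 4.30 kHz

4.30 kHz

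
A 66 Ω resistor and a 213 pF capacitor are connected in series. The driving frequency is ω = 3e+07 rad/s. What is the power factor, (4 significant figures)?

X_C = 1/(ωC) = 156.5 Ω
Z = 66.00 − j156.5 Ω
|Z| = √(66.00² + 156.5²) = 169.8 Ω
∠Z = arctan(-156.5/66.00) = -67.13°
cos φ = cos(-67.13°) = 0.3886

0.3886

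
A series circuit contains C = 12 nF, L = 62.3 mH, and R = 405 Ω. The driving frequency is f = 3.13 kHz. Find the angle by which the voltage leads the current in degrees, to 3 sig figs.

-82.3°

ω = 2πf = 19670 rad/s
X_L = ωL = 1230 Ω
X_C = 1/(ωC) = 4240 Ω
Net reactance X = X_L − X_C = -3010 Ω
Z = 405 − j3010 Ω
|Z| = √(405² + 3010²) = 3040 Ω
∠Z = arctan(-3010/405) = -82.3°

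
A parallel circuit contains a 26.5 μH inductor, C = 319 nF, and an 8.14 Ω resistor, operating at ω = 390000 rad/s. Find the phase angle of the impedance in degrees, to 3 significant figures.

X_L = ωL = 10.3 Ω
X_C = 1/(ωC) = 8.04 Ω
Parallel: admittances add. Y = 1/R + 1/(jωL) + jωC
Y = (0.123 + j0.0277) S
|Y| = 0.126 S → |Z| = 1/|Y| = 7.94 Ω, ∠Z = −∠Y = -12.7°

-12.7°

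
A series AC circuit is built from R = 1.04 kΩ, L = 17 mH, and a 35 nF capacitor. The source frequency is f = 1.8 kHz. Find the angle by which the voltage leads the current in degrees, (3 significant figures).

ω = 2πf = 11310 rad/s
X_L = ωL = 192 Ω
X_C = 1/(ωC) = 2530 Ω
Net reactance X = X_L − X_C = -2330 Ω
Z = 1040 − j2330 Ω
|Z| = √(1040² + 2330²) = 2560 Ω
∠Z = arctan(-2330/1040) = -66.0°

-66.0°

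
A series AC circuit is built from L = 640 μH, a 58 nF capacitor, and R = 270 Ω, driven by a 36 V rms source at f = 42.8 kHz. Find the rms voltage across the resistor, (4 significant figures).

ω = 2πf = 268900 rad/s
X_L = ωL = 172.1 Ω
X_C = 1/(ωC) = 64.11 Ω
Net reactance X = X_L − X_C = 108.0 Ω
Z = 270.0 + j108.0 Ω
|Z| = √(270.0² + 108.0²) = 290.8 Ω
I = V/|Z| = 123.8 mA
V_R = I·|Z_R| = 0.1238 × 270.0 = 33.43 V

33.43 V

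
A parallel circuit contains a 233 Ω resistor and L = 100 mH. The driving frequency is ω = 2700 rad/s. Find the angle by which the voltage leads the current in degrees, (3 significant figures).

40.8°

X_L = ωL = 270 Ω
Parallel: admittances add. Y = 1/R + 1/(jωL)
Y = (0.00429 − j0.00370) S
|Y| = 0.00567 S → |Z| = 1/|Y| = 176 Ω, ∠Z = −∠Y = 40.8°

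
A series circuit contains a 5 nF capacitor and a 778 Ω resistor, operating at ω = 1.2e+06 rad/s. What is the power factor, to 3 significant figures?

X_C = 1/(ωC) = 167 Ω
Z = 778 − j167 Ω
|Z| = √(778² + 167²) = 796 Ω
∠Z = arctan(-167/778) = -12.1°
cos φ = cos(-12.1°) = 0.978

0.978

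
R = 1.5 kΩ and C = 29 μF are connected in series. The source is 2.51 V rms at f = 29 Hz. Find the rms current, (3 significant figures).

ω = 2πf = 182.2 rad/s
X_C = 1/(ωC) = 189 Ω
Z = 1500 − j189 Ω
|Z| = √(1500² + 189²) = 1510 Ω
I = V/|Z| = 2.51/1510 = 1.66 mA

1.66 mA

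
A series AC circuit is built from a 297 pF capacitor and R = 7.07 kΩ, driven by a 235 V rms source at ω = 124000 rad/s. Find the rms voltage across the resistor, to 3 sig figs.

59.2 V

X_C = 1/(ωC) = 27200 Ω
Z = 7070 − j27200 Ω
|Z| = √(7070² + 27200²) = 28100 Ω
I = V/|Z| = 8.38 mA
V_R = I·|Z_R| = 0.00838 × 7070 = 59.2 V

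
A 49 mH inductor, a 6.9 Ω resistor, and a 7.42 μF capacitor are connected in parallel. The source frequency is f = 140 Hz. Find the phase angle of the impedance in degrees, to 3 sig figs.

6.56°

ω = 2πf = 879.6 rad/s
X_L = ωL = 43.1 Ω
X_C = 1/(ωC) = 153 Ω
Parallel: admittances add. Y = 1/R + 1/(jωL) + jωC
Y = (0.145 − j0.0167) S
|Y| = 0.146 S → |Z| = 1/|Y| = 6.85 Ω, ∠Z = −∠Y = 6.56°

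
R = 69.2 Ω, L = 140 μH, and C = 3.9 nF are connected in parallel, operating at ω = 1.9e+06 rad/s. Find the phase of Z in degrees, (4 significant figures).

X_L = ωL = 266.0 Ω
X_C = 1/(ωC) = 135.0 Ω
Parallel: admittances add. Y = 1/R + 1/(jωL) + jωC
Y = (0.01445 + j0.003651) S
|Y| = 0.01490 S → |Z| = 1/|Y| = 67.09 Ω, ∠Z = −∠Y = -14.18°

-14.18°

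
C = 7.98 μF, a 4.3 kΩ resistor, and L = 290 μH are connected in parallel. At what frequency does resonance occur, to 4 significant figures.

3.308 kHz

ω₀ = 1/√(LC) = 1/√(0.00029 × 7.98e-06) = 20790 rad/s
f₀ = ω₀/(2π) = 3.308 kHz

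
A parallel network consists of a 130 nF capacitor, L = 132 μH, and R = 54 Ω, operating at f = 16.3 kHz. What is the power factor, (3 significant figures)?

0.292

ω = 2πf = 102400 rad/s
X_L = ωL = 13.5 Ω
X_C = 1/(ωC) = 75.1 Ω
Parallel: admittances add. Y = 1/R + 1/(jωL) + jωC
Y = (0.0185 − j0.0607) S
|Y| = 0.0634 S → |Z| = 1/|Y| = 15.8 Ω, ∠Z = −∠Y = 73.0°
cos φ = cos(73.0°) = 0.292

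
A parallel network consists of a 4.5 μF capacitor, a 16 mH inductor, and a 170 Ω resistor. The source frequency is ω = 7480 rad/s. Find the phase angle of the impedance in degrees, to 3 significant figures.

X_L = ωL = 120 Ω
X_C = 1/(ωC) = 29.7 Ω
Parallel: admittances add. Y = 1/R + 1/(jωL) + jωC
Y = (0.00588 + j0.0253) S
|Y| = 0.0260 S → |Z| = 1/|Y| = 38.5 Ω, ∠Z = −∠Y = -76.9°

-76.9°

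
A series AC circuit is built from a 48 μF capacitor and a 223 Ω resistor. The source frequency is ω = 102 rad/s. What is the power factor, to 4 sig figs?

X_C = 1/(ωC) = 204.2 Ω
Z = 223.0 − j204.2 Ω
|Z| = √(223.0² + 204.2²) = 302.4 Ω
∠Z = arctan(-204.2/223.0) = -42.49°
cos φ = cos(-42.49°) = 0.7374

0.7374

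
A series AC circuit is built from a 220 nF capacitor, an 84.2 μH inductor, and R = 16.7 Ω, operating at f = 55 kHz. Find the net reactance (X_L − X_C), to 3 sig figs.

ω = 2πf = 345600 rad/s
X_L = ωL = 29.1 Ω
X_C = 1/(ωC) = 13.2 Ω
X = 29.1 − 13.2 = 15.9 Ω

15.9 Ω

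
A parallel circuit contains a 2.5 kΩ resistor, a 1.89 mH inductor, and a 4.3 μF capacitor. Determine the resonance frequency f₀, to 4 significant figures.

1.765 kHz

ω₀ = 1/√(LC) = 1/√(0.00189 × 4.3e-06) = 11090 rad/s
f₀ = ω₀/(2π) = 1.765 kHz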